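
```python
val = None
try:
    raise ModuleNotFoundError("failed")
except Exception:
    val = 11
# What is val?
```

Step-by-step execution trace:
1. `raise ModuleNotFoundError(...)` raises ModuleNotFoundError.
2. `except Exception` matches (ModuleNotFoundError is a subclass of Exception) → val = 11.
Result: 11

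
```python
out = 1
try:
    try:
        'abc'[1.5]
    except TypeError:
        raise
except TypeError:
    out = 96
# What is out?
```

Step-by-step execution trace:
1. Inner try: `'abc'[1.5]` raises TypeError.
2. Inner `except TypeError` matches; bare `raise` re-raises the same TypeError.
3. Outer `except TypeError` matches → out = 96.
Result: 96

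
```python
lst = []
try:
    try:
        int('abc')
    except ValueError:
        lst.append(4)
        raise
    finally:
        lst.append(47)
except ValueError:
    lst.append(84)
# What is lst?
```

Step-by-step execution trace:
1. Inner try: `int('abc')` raises ValueError.
2. Inner `except ValueError` matches → `lst.append(4)` → lst = [4].
3. bare `raise` re-raises ValueError.
4. Inner `finally` runs during unwinding: `lst.append(47)` → lst = [4, 47].
5. Outer `except ValueError` matches → `lst.append(84)` → lst = [4, 47, 84].
Result: [4, 47, 84]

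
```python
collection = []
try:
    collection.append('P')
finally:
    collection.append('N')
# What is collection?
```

Step-by-step execution trace:
1. try: `collection.append('P')` → collection = ['P'].
2. The try body completes without raising.
3. finally always runs: `collection.append('N')` → collection = ['P', 'N'].
Result: ['P', 'N']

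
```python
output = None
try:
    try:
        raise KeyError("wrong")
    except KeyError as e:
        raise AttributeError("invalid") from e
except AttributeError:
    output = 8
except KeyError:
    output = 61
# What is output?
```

Step-by-step execution trace:
1. Inner try raises KeyError; inner `except KeyError as e` catches it.
2. `raise AttributeError(...) from e` raises AttributeError (KeyError is attached as __cause__, but only AttributeError is active).
3. Outer `except AttributeError` matches → output = 8.
4. `except KeyError` is not reached.
Result: 8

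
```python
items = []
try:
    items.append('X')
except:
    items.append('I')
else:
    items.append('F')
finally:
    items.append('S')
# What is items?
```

Step-by-step execution trace:
1. try: `items.append('X')` → items = ['X']. No exception raised.
2. `except` is skipped.
3. `else` runs: `items.append('F')` → items = ['X', 'F'].
4. `finally` always runs: `items.append('S')` → items = ['X', 'F', 'S'].
Result: ['X', 'F', 'S']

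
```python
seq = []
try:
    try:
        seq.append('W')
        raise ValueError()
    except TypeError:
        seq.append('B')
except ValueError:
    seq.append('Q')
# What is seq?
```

Step-by-step execution trace:
1. Inner try: `seq.append('W')` → seq = ['W'].
2. `raise ValueError()` raises ValueError.
3. Inner `except TypeError` does not match ValueError; exception propagates to outer try.
4. Outer `except ValueError` matches → `seq.append('Q')` → seq = ['W', 'Q'].
Result: ['W', 'Q']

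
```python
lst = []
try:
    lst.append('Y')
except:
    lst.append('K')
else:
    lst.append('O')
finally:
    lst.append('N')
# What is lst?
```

Step-by-step execution trace:
1. try: `lst.append('Y')` → lst = ['Y']. No exception raised.
2. `except` is skipped.
3. `else` runs: `lst.append('O')` → lst = ['Y', 'O'].
4. `finally` always runs: `lst.append('N')` → lst = ['Y', 'O', 'N'].
Result: ['Y', 'O', 'N']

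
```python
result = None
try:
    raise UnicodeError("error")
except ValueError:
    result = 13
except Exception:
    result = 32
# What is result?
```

Step-by-step execution trace:
1. `raise UnicodeError(...)` raises UnicodeError.
2. `except ValueError` matches (UnicodeError is a subclass of ValueError) → result = 13.
3. `except Exception` is not reached.
Result: 13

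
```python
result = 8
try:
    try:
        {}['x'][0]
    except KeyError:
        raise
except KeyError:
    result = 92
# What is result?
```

Step-by-step execution trace:
1. Inner try: `{}['x'][0]` raises KeyError.
2. Inner `except KeyError` matches; bare `raise` re-raises the same KeyError.
3. Outer `except KeyError` matches → result = 92.
Result: 92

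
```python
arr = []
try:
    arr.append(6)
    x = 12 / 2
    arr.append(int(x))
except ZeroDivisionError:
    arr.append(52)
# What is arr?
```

Step-by-step execution trace:
1. try: `arr.append(6)` → arr = [6].
2. `x = 12 / 2` → x = 6.0. No exception raised.
3. `arr.append(int(x))` → arr = [6, 6].
4. `except ZeroDivisionError` is skipped (no exception was raised).
Result: [6, 6]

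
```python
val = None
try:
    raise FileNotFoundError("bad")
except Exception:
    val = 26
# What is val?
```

Step-by-step execution trace:
1. `raise FileNotFoundError(...)` raises FileNotFoundError.
2. `except Exception` matches (FileNotFoundError is a subclass of Exception) → val = 26.
Result: 26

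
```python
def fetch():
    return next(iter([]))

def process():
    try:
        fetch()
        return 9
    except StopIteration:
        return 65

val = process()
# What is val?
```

Step-by-step execution trace:
1. `process()` calls `fetch()`.
2. `fetch()` evaluates `next(iter([]))`, which raises StopIteration; it propagates to the caller.
3. `return 9` is not reached.
4. `except StopIteration` in process matches → returns 65.
5. val = 65.
Result: 65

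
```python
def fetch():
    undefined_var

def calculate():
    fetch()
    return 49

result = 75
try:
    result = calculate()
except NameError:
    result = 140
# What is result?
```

Step-by-step execution trace:
1. result starts at 75.
2. try: `calculate()` calls `fetch()`.
3. `fetch()` evaluates `undefined_var`, which raises NameError; it propagates through calculate (uncaught).
4. `return 49` in calculate is not reached; the assignment to result does not complete.
5. `except NameError` matches → result = 140.
Result: 140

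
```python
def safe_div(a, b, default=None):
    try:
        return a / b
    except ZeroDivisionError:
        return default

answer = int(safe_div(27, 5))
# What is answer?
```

Step-by-step execution trace:
1. `safe_div(27, 5)` enters try: `return 27 / 5` → returns 5.4. No exception raised.
2. `except ZeroDivisionError` is skipped.
3. `int(5.4)` → 5 → answer = 5.
Result: 5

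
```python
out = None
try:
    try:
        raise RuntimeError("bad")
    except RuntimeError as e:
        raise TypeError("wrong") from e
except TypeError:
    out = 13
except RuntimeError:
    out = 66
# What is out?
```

Step-by-step execution trace:
1. Inner try raises RuntimeError; inner `except RuntimeError as e` catches it.
2. `raise TypeError(...) from e` raises TypeError (RuntimeError is attached as __cause__, but only TypeError is active).
3. Outer `except TypeError` matches → out = 13.
4. `except RuntimeError` is not reached.
Result: 13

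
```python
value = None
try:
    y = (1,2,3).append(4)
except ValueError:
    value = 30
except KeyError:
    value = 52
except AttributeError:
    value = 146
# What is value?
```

Step-by-step execution trace:
1. `y = (1,2,3).append(4)` raises AttributeError.
2. `except ValueError` does not match AttributeError; skipped.
3. `except KeyError` does not match AttributeError; skipped.
4. `except AttributeError` matches → value = 146.
Result: 146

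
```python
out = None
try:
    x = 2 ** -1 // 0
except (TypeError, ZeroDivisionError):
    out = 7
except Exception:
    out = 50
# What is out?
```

Step-by-step execution trace:
1. `x = 2 ** -1 // 0` raises ZeroDivisionError.
2. `except (TypeError, ZeroDivisionError)` matches (ZeroDivisionError is in the tuple) → out = 7.
3. `except Exception` is not reached.
Result: 7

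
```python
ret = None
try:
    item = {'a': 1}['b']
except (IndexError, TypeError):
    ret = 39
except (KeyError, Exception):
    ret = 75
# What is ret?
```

Step-by-step execution trace:
1. `item = {'a': 1}['b']` raises KeyError.
2. `except (IndexError, TypeError)` does not match KeyError; skipped.
3. `except (KeyError, Exception)` matches (KeyError is in the tuple) → ret = 75.
Result: 75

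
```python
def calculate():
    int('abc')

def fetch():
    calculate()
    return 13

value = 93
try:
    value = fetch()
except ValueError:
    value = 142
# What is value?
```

Step-by-step execution trace:
1. value starts at 93.
2. try: `fetch()` calls `calculate()`.
3. `calculate()` evaluates `int('abc')`, which raises ValueError; it propagates through fetch (uncaught).
4. `return 13` in fetch is not reached; the assignment to value does not complete.
5. `except ValueError` matches → value = 142.
Result: 142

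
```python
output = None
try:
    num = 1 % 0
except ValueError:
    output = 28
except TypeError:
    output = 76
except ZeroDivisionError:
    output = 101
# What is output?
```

Step-by-step execution trace:
1. `num = 1 % 0` raises ZeroDivisionError.
2. `except ValueError` does not match ZeroDivisionError; skipped.
3. `except TypeError` does not match ZeroDivisionError; skipped.
4. `except ZeroDivisionError` matches → output = 101.
Result: 101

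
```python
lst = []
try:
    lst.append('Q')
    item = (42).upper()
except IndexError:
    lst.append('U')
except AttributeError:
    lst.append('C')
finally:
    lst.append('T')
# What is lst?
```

Step-by-step execution trace:
1. try: `lst.append('Q')` → lst = ['Q'].
2. `item = (42).upper()` raises AttributeError.
3. `except IndexError` does not match AttributeError; skipped.
4. `except AttributeError` matches → `lst.append('C')` → lst = ['Q', 'C'].
5. finally always runs: `lst.append('T')` → lst = ['Q', 'C', 'T'].
Result: ['Q', 'C', 'T']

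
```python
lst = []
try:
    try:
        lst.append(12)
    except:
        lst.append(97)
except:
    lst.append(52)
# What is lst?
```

Step-by-step execution trace:
1. Inner try: `lst.append(12)` → lst = [12]. No exception raised.
2. Inner `except` is skipped.
3. Inner try completes normally; outer `except` is skipped.
Result: [12]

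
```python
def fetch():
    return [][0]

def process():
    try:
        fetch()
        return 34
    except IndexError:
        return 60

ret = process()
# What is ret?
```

Step-by-step execution trace:
1. `process()` calls `fetch()`.
2. `fetch()` evaluates `[][0]`, which raises IndexError; it propagates to the caller.
3. `return 34` is not reached.
4. `except IndexError` in process matches → returns 60.
5. ret = 60.
Result: 60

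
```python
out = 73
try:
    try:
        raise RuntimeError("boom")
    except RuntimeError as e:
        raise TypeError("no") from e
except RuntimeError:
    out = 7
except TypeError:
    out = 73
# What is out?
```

Step-by-step execution trace:
1. Inner try raises RuntimeError; inner `except RuntimeError as e` catches it.
2. `raise TypeError(...) from e` raises TypeError (RuntimeError is attached as __cause__, but only TypeError is active).
3. Outer `except RuntimeError` does not match TypeError; skipped.
4. Outer `except TypeError` matches → out = 73.
Result: 73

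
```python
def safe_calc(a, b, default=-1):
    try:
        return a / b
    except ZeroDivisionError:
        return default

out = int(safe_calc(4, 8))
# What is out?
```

Step-by-step execution trace:
1. `safe_calc(4, 8)` enters try: `return 4 / 8` → returns 0.5. No exception raised.
2. `except ZeroDivisionError` is skipped.
3. `int(0.5)` → 0 → out = 0.
Result: 0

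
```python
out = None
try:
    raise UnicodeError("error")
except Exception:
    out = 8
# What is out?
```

Step-by-step execution trace:
1. `raise UnicodeError(...)` raises UnicodeError.
2. `except Exception` matches (UnicodeError is a subclass of Exception) → out = 8.
Result: 8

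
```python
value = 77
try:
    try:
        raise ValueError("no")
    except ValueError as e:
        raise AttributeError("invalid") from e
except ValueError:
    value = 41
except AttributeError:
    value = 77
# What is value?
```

Step-by-step execution trace:
1. Inner try raises ValueError; inner `except ValueError as e` catches it.
2. `raise AttributeError(...) from e` raises AttributeError (ValueError is attached as __cause__, but only AttributeError is active).
3. Outer `except ValueError` does not match AttributeError; skipped.
4. Outer `except AttributeError` matches → value = 77.
Result: 77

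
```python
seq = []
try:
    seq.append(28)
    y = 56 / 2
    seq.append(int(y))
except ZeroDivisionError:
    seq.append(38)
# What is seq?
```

Step-by-step execution trace:
1. try: `seq.append(28)` → seq = [28].
2. `y = 56 / 2` → y = 28.0. No exception raised.
3. `seq.append(int(y))` → seq = [28, 28].
4. `except ZeroDivisionError` is skipped (no exception was raised).
Result: [28, 28]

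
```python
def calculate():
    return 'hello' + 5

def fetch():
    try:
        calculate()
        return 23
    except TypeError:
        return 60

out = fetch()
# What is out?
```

Step-by-step execution trace:
1. `fetch()` calls `calculate()`.
2. `calculate()` evaluates `'hello' + 5`, which raises TypeError; it propagates to the caller.
3. `return 23` is not reached.
4. `except TypeError` in fetch matches → returns 60.
5. out = 60.
Result: 60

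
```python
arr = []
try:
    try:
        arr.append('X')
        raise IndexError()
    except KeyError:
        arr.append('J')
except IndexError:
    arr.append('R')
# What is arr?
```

Step-by-step execution trace:
1. Inner try: `arr.append('X')` → arr = ['X'].
2. `raise IndexError()` raises IndexError.
3. Inner `except KeyError` does not match IndexError; exception propagates to outer try.
4. Outer `except IndexError` matches → `arr.append('R')` → arr = ['X', 'R'].
Result: ['X', 'R']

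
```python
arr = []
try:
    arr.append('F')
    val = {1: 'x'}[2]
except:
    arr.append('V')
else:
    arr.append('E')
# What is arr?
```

Step-by-step execution trace:
1. try: `arr.append('F')` → arr = ['F'].
2. `val = {1: 'x'}[2]` raises KeyError.
3. bare `except` matches → `arr.append('V')` → arr = ['F', 'V'].
4. `else` is skipped (an exception was raised).
Result: ['F', 'V']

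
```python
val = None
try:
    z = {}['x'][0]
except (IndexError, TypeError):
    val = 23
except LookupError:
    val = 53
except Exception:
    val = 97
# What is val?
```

Step-by-step execution trace:
1. `z = {}['x'][0]` raises KeyError.
2. `except (IndexError, TypeError)` does not match KeyError; skipped.
3. `except LookupError` matches (KeyError is a subclass of LookupError) → val = 53.
4. `except Exception` is not reached.
Result: 53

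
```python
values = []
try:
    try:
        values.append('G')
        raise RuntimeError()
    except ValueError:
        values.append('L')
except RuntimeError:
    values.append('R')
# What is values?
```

Step-by-step execution trace:
1. Inner try: `values.append('G')` → values = ['G'].
2. `raise RuntimeError()` raises RuntimeError.
3. Inner `except ValueError` does not match RuntimeError; exception propagates to outer try.
4. Outer `except RuntimeError` matches → `values.append('R')` → values = ['G', 'R'].
Result: ['G', 'R']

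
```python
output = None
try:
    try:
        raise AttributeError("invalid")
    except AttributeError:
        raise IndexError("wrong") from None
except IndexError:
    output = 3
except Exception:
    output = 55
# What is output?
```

Step-by-step execution trace:
1. Inner try raises AttributeError; inner `except AttributeError` catches it.
2. `raise IndexError(...) from None` raises IndexError (from None suppresses __context__, but the active exception is still IndexError).
3. Outer `except IndexError` matches → output = 3.
4. `except Exception` is not reached.
Result: 3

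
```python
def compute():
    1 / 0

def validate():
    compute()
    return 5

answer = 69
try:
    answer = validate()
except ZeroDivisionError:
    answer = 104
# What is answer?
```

Step-by-step execution trace:
1. answer starts at 69.
2. try: `validate()` calls `compute()`.
3. `compute()` evaluates `1 / 0`, which raises ZeroDivisionError; it propagates through validate (uncaught).
4. `return 5` in validate is not reached; the assignment to answer does not complete.
5. `except ZeroDivisionError` matches → answer = 104.
Result: 104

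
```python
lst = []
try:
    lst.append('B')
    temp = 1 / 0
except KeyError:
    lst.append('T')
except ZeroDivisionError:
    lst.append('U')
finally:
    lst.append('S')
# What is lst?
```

Step-by-step execution trace:
1. try: `lst.append('B')` → lst = ['B'].
2. `temp = 1 / 0` raises ZeroDivisionError.
3. `except KeyError` does not match ZeroDivisionError; skipped.
4. `except ZeroDivisionError` matches → `lst.append('U')` → lst = ['B', 'U'].
5. finally always runs: `lst.append('S')` → lst = ['B', 'U', 'S'].
Result: ['B', 'U', 'S']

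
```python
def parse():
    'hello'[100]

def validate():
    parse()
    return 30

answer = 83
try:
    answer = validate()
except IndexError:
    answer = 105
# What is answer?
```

Step-by-step execution trace:
1. answer starts at 83.
2. try: `validate()` calls `parse()`.
3. `parse()` evaluates `'hello'[100]`, which raises IndexError; it propagates through validate (uncaught).
4. `return 30` in validate is not reached; the assignment to answer does not complete.
5. `except IndexError` matches → answer = 105.
Result: 105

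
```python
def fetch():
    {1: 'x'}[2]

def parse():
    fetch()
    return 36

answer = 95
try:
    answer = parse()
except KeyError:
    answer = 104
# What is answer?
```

Step-by-step execution trace:
1. answer starts at 95.
2. try: `parse()` calls `fetch()`.
3. `fetch()` evaluates `{1: 'x'}[2]`, which raises KeyError; it propagates through parse (uncaught).
4. `return 36` in parse is not reached; the assignment to answer does not complete.
5. `except KeyError` matches → answer = 104.
Result: 104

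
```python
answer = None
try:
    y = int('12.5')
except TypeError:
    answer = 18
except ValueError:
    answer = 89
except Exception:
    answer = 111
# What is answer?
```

Step-by-step execution trace:
1. `y = int('12.5')` raises ValueError.
2. `except TypeError` does not match ValueError; skipped.
3. `except ValueError` matches → answer = 89.
4. Remaining except clauses are skipped.
Result: 89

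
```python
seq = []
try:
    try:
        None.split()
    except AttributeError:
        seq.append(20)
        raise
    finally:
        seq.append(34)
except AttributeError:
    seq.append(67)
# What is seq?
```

Step-by-step execution trace:
1. Inner try: `None.split()` raises AttributeError.
2. Inner `except AttributeError` matches → `seq.append(20)` → seq = [20].
3. bare `raise` re-raises AttributeError.
4. Inner `finally` runs during unwinding: `seq.append(34)` → seq = [20, 34].
5. Outer `except AttributeError` matches → `seq.append(67)` → seq = [20, 34, 67].
Result: [20, 34, 67]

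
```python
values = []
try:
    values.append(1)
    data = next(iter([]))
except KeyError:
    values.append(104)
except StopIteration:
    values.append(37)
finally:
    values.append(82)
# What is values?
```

Step-by-step execution trace:
1. try: `values.append(1)` → values = [1].
2. `data = next(iter([]))` raises StopIteration.
3. `except KeyError` does not match StopIteration; skipped.
4. `except StopIteration` matches → `values.append(37)` → values = [1, 37].
5. finally always runs: `values.append(82)` → values = [1, 37, 82].
Result: [1, 37, 82]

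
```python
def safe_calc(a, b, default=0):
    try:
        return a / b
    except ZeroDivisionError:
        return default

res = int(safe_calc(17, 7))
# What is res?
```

Step-by-step execution trace:
1. `safe_calc(17, 7)` enters try: `return 17 / 7` → returns 2.4285714285714284. No exception raised.
2. `except ZeroDivisionError` is skipped.
3. `int(2.4285714285714284)` → 2 → res = 2.
Result: 2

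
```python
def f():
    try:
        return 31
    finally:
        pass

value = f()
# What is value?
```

Step-by-step execution trace:
1. `f()` enters try: `return 31` sets pending return value 31.
2. Before returning, `finally: pass` runs (no effect).
3. f() returns 31 → value = 31.
Result: 31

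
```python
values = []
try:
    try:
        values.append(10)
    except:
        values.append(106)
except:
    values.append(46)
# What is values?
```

Step-by-step execution trace:
1. Inner try: `values.append(10)` → values = [10]. No exception raised.
2. Inner `except` is skipped.
3. Inner try completes normally; outer `except` is skipped.
Result: [10]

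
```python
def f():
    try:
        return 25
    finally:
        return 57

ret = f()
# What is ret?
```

Step-by-step execution trace:
1. `f()` enters try: `return 25` sets pending return value 25.
2. Before returning, `finally: return 57` runs and overrides the pending return.
3. f() returns 57 → ret = 57.
Result: 57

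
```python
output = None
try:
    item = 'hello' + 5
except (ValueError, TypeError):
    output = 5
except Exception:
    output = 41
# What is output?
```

Step-by-step execution trace:
1. `item = 'hello' + 5` raises TypeError.
2. `except (ValueError, TypeError)` matches (TypeError is in the tuple) → output = 5.
3. `except Exception` is not reached.
Result: 5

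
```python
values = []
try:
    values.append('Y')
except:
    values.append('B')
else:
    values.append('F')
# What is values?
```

Step-by-step execution trace:
1. try: `values.append('Y')` → values = ['Y']. No exception raised.
2. `except` is skipped.
3. `else` runs (try completed without exception): `values.append('F')` → values = ['Y', 'F'].
Result: ['Y', 'F']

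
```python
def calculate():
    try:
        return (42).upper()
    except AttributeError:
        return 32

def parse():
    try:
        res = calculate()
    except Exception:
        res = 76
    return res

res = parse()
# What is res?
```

Step-by-step execution trace:
1. `parse()` calls `calculate()`.
2. In calculate: `(42).upper()` raises AttributeError; `except AttributeError` catches it → returns 32.
3. In parse: `res = calculate()` → res = 32. No exception reaches parse.
4. `except Exception` is skipped; parse returns 32.
5. res = 32.
Result: 32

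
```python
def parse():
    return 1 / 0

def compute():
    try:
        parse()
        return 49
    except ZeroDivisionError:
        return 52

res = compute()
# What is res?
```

Step-by-step execution trace:
1. `compute()` calls `parse()`.
2. `parse()` evaluates `1 / 0`, which raises ZeroDivisionError; it propagates to the caller.
3. `return 49` is not reached.
4. `except ZeroDivisionError` in compute matches → returns 52.
5. res = 52.
Result: 52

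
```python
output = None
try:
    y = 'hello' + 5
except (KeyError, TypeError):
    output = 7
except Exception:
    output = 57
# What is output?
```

Step-by-step execution trace:
1. `y = 'hello' + 5` raises TypeError.
2. `except (KeyError, TypeError)` matches (TypeError is in the tuple) → output = 7.
3. `except Exception` is not reached.
Result: 7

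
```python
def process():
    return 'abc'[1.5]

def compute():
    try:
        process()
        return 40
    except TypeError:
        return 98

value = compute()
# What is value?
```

Step-by-step execution trace:
1. `compute()` calls `process()`.
2. `process()` evaluates `'abc'[1.5]`, which raises TypeError; it propagates to the caller.
3. `return 40` is not reached.
4. `except TypeError` in compute matches → returns 98.
5. value = 98.
Result: 98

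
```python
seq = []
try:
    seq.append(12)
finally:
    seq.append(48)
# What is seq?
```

Step-by-step execution trace:
1. try: `seq.append(12)` → seq = [12].
2. The try body completes without raising.
3. finally always runs: `seq.append(48)` → seq = [12, 48].
Result: [12, 48]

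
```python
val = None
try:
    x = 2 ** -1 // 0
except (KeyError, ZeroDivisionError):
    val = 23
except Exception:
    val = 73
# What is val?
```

Step-by-step execution trace:
1. `x = 2 ** -1 // 0` raises ZeroDivisionError.
2. `except (KeyError, ZeroDivisionError)` matches (ZeroDivisionError is in the tuple) → val = 23.
3. `except Exception` is not reached.
Result: 23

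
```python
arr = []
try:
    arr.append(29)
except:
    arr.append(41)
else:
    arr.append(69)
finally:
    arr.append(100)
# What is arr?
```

Step-by-step execution trace:
1. try: `arr.append(29)` → arr = [29]. No exception raised.
2. `except` is skipped.
3. `else` runs: `arr.append(69)` → arr = [29, 69].
4. `finally` always runs: `arr.append(100)` → arr = [29, 69, 100].
Result: [29, 69, 100]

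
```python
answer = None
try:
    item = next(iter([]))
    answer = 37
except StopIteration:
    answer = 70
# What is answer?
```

Step-by-step execution trace:
1. `item = next(iter([]))` raises StopIteration.
2. `answer = 37` is not reached.
3. `except StopIteration` matches → answer = 70.
Result: 70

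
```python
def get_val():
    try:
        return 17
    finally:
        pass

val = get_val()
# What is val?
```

Step-by-step execution trace:
1. `get_val()` enters try: `return 17` sets pending return value 17.
2. Before returning, `finally: pass` runs (no effect).
3. get_val() returns 17 → val = 17.
Result: 17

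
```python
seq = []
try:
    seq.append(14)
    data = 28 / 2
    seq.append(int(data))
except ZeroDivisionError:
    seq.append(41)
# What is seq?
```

Step-by-step execution trace:
1. try: `seq.append(14)` → seq = [14].
2. `data = 28 / 2` → data = 14.0. No exception raised.
3. `seq.append(int(data))` → seq = [14, 14].
4. `except ZeroDivisionError` is skipped (no exception was raised).
Result: [14, 14]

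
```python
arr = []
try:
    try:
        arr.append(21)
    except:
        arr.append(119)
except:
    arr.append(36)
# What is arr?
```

Step-by-step execution trace:
1. Inner try: `arr.append(21)` → arr = [21]. No exception raised.
2. Inner `except` is skipped.
3. Inner try completes normally; outer `except` is skipped.
Result: [21]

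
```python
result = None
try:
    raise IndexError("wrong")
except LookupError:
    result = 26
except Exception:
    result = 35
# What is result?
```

Step-by-step execution trace:
1. `raise IndexError(...)` raises IndexError.
2. `except LookupError` matches (IndexError is a subclass of LookupError) → result = 26.
3. `except Exception` is not reached.
Result: 26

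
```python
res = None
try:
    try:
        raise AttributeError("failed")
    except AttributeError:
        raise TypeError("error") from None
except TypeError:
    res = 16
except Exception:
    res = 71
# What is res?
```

Step-by-step execution trace:
1. Inner try raises AttributeError; inner `except AttributeError` catches it.
2. `raise TypeError(...) from None` raises TypeError (from None suppresses __context__, but the active exception is still TypeError).
3. Outer `except TypeError` matches → res = 16.
4. `except Exception` is not reached.
Result: 16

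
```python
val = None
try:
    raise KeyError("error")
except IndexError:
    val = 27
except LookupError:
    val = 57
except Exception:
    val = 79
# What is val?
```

Step-by-step execution trace:
1. `raise KeyError(...)` raises KeyError.
2. `except IndexError` does not match (KeyError is not a subclass of IndexError); skipped.
3. `except LookupError` matches (KeyError is a subclass of LookupError) → val = 57.
4. `except Exception` is not reached.
Result: 57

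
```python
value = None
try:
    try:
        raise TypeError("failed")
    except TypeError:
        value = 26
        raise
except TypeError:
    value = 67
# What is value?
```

Step-by-step execution trace:
1. Inner try: `raise TypeError("failed")` raises TypeError.
2. Inner `except TypeError` matches → value = 26.
3. bare `raise` re-raises the same TypeError.
4. Outer `except TypeError` matches → value = 67.
Result: 67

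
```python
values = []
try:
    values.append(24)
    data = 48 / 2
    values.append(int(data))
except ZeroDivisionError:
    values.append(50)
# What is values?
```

Step-by-step execution trace:
1. try: `values.append(24)` → values = [24].
2. `data = 48 / 2` → data = 24.0. No exception raised.
3. `values.append(int(data))` → values = [24, 24].
4. `except ZeroDivisionError` is skipped (no exception was raised).
Result: [24, 24]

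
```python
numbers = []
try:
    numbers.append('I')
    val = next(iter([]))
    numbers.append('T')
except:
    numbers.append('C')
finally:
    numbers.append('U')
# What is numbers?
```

Step-by-step execution trace:
1. try: `numbers.append('I')` → numbers = ['I'].
2. `val = next(iter([]))` raises StopIteration; `numbers.append('T')` is not reached.
3. bare `except` matches → `numbers.append('C')` → numbers = ['I', 'C'].
4. finally always runs: `numbers.append('U')` → numbers = ['I', 'C', 'U'].
Result: ['I', 'C', 'U']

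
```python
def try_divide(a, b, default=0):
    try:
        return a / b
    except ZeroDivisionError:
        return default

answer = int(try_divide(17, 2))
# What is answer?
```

Step-by-step execution trace:
1. `try_divide(17, 2)` enters try: `return 17 / 2` → returns 8.5. No exception raised.
2. `except ZeroDivisionError` is skipped.
3. `int(8.5)` → 8 → answer = 8.
Result: 8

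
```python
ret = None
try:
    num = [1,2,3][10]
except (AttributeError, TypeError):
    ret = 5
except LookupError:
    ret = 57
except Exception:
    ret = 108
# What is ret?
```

Step-by-step execution trace:
1. `num = [1,2,3][10]` raises IndexError.
2. `except (AttributeError, TypeError)` does not match IndexError; skipped.
3. `except LookupError` matches (IndexError is a subclass of LookupError) → ret = 57.
4. `except Exception` is not reached.
Result: 57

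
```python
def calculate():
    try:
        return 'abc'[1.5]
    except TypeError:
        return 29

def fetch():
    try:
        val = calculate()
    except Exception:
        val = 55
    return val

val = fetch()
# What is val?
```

Step-by-step execution trace:
1. `fetch()` calls `calculate()`.
2. In calculate: `'abc'[1.5]` raises TypeError; `except TypeError` catches it → returns 29.
3. In fetch: `val = calculate()` → val = 29. No exception reaches fetch.
4. `except Exception` is skipped; fetch returns 29.
5. val = 29.
Result: 29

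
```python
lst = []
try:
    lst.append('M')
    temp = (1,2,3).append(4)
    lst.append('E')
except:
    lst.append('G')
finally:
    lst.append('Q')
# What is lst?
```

Step-by-step execution trace:
1. try: `lst.append('M')` → lst = ['M'].
2. `temp = (1,2,3).append(4)` raises AttributeError; `lst.append('E')` is not reached.
3. bare `except` matches → `lst.append('G')` → lst = ['M', 'G'].
4. finally always runs: `lst.append('Q')` → lst = ['M', 'G', 'Q'].
Result: ['M', 'G', 'Q']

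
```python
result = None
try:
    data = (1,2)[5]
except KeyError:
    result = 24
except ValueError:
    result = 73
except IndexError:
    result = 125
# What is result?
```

Step-by-step execution trace:
1. `data = (1,2)[5]` raises IndexError.
2. `except KeyError` does not match IndexError; skipped.
3. `except ValueError` does not match IndexError; skipped.
4. `except IndexError` matches → result = 125.
Result: 125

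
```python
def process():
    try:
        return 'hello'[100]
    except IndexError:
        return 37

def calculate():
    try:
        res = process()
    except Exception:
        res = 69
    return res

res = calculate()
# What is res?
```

Step-by-step execution trace:
1. `calculate()` calls `process()`.
2. In process: `'hello'[100]` raises IndexError; `except IndexError` catches it → returns 37.
3. In calculate: `res = process()` → res = 37. No exception reaches calculate.
4. `except Exception` is skipped; calculate returns 37.
5. res = 37.
Result: 37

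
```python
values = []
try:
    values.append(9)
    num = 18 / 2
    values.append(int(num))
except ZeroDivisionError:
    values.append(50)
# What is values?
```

Step-by-step execution trace:
1. try: `values.append(9)` → values = [9].
2. `num = 18 / 2` → num = 9.0. No exception raised.
3. `values.append(int(num))` → values = [9, 9].
4. `except ZeroDivisionError` is skipped (no exception was raised).
Result: [9, 9]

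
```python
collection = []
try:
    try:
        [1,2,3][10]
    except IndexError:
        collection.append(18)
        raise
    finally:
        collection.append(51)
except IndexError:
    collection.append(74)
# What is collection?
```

Step-by-step execution trace:
1. Inner try: `[1,2,3][10]` raises IndexError.
2. Inner `except IndexError` matches → `collection.append(18)` → collection = [18].
3. bare `raise` re-raises IndexError.
4. Inner `finally` runs during unwinding: `collection.append(51)` → collection = [18, 51].
5. Outer `except IndexError` matches → `collection.append(74)` → collection = [18, 51, 74].
Result: [18, 51, 74]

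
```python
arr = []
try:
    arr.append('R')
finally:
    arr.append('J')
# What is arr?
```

Step-by-step execution trace:
1. try: `arr.append('R')` → arr = ['R'].
2. The try body completes without raising.
3. finally always runs: `arr.append('J')` → arr = ['R', 'J'].
Result: ['R', 'J']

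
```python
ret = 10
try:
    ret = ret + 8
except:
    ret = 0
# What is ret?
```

Step-by-step execution trace:
1. ret starts at 10.
2. try: `ret = ret + 8` → ret = 18. No exception raised.
3. `except` is skipped.
Result: 18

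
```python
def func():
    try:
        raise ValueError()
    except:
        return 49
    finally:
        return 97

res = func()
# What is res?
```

Step-by-step execution trace:
1. `func()` enters try: `raise ValueError()` raises ValueError.
2. bare `except` matches → `return 49` sets pending return value 49.
3. Before returning, `finally: return 97` runs and overrides the pending return.
4. func() returns 97 → res = 97.
Result: 97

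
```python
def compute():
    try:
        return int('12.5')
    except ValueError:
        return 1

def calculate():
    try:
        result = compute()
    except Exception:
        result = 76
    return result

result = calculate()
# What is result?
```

Step-by-step execution trace:
1. `calculate()` calls `compute()`.
2. In compute: `int('12.5')` raises ValueError; `except ValueError` catches it → returns 1.
3. In calculate: `result = compute()` → result = 1. No exception reaches calculate.
4. `except Exception` is skipped; calculate returns 1.
5. result = 1.
Result: 1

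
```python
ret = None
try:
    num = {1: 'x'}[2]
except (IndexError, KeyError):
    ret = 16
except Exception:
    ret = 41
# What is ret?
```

Step-by-step execution trace:
1. `num = {1: 'x'}[2]` raises KeyError.
2. `except (IndexError, KeyError)` matches (KeyError is in the tuple) → ret = 16.
3. `except Exception` is not reached.
Result: 16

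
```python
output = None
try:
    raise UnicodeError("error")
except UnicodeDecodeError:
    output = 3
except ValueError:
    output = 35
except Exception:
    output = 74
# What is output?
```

Step-by-step execution trace:
1. `raise UnicodeError(...)` raises UnicodeError.
2. `except UnicodeDecodeError` does not match (UnicodeError is not a subclass of UnicodeDecodeError); skipped.
3. `except ValueError` matches (UnicodeError is a subclass of ValueError) → output = 35.
4. `except Exception` is not reached.
Result: 35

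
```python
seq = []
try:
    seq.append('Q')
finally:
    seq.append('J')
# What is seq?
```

Step-by-step execution trace:
1. try: `seq.append('Q')` → seq = ['Q'].
2. The try body completes without raising.
3. finally always runs: `seq.append('J')` → seq = ['Q', 'J'].
Result: ['Q', 'J']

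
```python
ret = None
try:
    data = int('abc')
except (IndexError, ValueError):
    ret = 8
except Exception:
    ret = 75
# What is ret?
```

Step-by-step execution trace:
1. `data = int('abc')` raises ValueError.
2. `except (IndexError, ValueError)` matches (ValueError is in the tuple) → ret = 8.
3. `except Exception` is not reached.
Result: 8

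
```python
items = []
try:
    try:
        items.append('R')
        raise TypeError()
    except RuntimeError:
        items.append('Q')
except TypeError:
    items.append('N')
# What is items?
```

Step-by-step execution trace:
1. Inner try: `items.append('R')` → items = ['R'].
2. `raise TypeError()` raises TypeError.
3. Inner `except RuntimeError` does not match TypeError; exception propagates to outer try.
4. Outer `except TypeError` matches → `items.append('N')` → items = ['R', 'N'].
Result: ['R', 'N']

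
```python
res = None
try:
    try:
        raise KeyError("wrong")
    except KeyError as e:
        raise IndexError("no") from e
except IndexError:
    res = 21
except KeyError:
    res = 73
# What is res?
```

Step-by-step execution trace:
1. Inner try raises KeyError; inner `except KeyError as e` catches it.
2. `raise IndexError(...) from e` raises IndexError (KeyError is attached as __cause__, but only IndexError is active).
3. Outer `except IndexError` matches → res = 21.
4. `except KeyError` is not reached.
Result: 21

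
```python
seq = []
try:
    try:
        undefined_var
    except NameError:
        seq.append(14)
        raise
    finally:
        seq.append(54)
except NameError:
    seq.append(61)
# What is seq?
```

Step-by-step execution trace:
1. Inner try: `undefined_var` raises NameError.
2. Inner `except NameError` matches → `seq.append(14)` → seq = [14].
3. bare `raise` re-raises NameError.
4. Inner `finally` runs during unwinding: `seq.append(54)` → seq = [14, 54].
5. Outer `except NameError` matches → `seq.append(61)` → seq = [14, 54, 61].
Result: [14, 54, 61]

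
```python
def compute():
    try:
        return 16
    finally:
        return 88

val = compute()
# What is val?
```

Step-by-step execution trace:
1. `compute()` enters try: `return 16` sets pending return value 16.
2. Before returning, `finally: return 88` runs and overrides the pending return.
3. compute() returns 88 → val = 88.
Result: 88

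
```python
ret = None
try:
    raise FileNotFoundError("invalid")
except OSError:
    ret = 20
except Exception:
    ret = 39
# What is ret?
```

Step-by-step execution trace:
1. `raise FileNotFoundError(...)` raises FileNotFoundError.
2. `except OSError` matches (FileNotFoundError is a subclass of OSError) → ret = 20.
3. `except Exception` is not reached.
Result: 20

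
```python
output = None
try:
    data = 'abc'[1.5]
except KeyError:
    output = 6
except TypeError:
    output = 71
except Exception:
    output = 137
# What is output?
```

Step-by-step execution trace:
1. `data = 'abc'[1.5]` raises TypeError.
2. `except KeyError` does not match TypeError; skipped.
3. `except TypeError` matches → output = 71.
4. Remaining except clauses are skipped.
Result: 71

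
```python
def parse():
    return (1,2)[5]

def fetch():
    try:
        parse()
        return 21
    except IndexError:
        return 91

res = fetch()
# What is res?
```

Step-by-step execution trace:
1. `fetch()` calls `parse()`.
2. `parse()` evaluates `(1,2)[5]`, which raises IndexError; it propagates to the caller.
3. `return 21` is not reached.
4. `except IndexError` in fetch matches → returns 91.
5. res = 91.
Result: 91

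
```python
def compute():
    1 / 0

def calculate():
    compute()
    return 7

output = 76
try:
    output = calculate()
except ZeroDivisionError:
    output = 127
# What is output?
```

Step-by-step execution trace:
1. output starts at 76.
2. try: `calculate()` calls `compute()`.
3. `compute()` evaluates `1 / 0`, which raises ZeroDivisionError; it propagates through calculate (uncaught).
4. `return 7` in calculate is not reached; the assignment to output does not complete.
5. `except ZeroDivisionError` matches → output = 127.
Result: 127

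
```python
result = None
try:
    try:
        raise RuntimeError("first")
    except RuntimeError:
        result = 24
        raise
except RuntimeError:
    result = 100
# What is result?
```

Step-by-step execution trace:
1. Inner try: `raise RuntimeError("first")` raises RuntimeError.
2. Inner `except RuntimeError` matches → result = 24.
3. bare `raise` re-raises the same RuntimeError.
4. Outer `except RuntimeError` matches → result = 100.
Result: 100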